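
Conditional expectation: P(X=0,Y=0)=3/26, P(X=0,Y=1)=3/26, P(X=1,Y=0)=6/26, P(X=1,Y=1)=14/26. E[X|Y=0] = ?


P(Y=0) = 9/26
E[X|Y=0] = (0*3 + 1*6)/9 = 6/9 = 2/3

2/3


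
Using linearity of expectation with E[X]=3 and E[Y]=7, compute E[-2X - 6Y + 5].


E[-2X - 6Y + 5] = -2*E[X] - 6*E[Y] + 5
= (-2)*(3) + (-6)*(7) + (5)
= -6 - 42 + 5 = -43

-43


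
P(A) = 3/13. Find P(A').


P(A') = 1 - P(A) = 1 - 3/13 = 10/13

10/13


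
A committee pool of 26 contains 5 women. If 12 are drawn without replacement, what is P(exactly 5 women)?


P(X=5) = C(5,5)*C(21,7) / C(26,12)
= 1*116280 / 9657700
= 116280/9657700 = 18/1495

18/1495


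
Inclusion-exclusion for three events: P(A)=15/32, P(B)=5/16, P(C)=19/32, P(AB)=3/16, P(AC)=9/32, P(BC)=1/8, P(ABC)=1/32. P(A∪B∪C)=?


P(A∪B∪C) = P(A)+P(B)+P(C) - P(AB)-P(AC)-P(BC) + P(ABC)
= 15/32+5/16+19/32 - 3/16-9/32-1/8 + 1/32
= 13/16

13/16


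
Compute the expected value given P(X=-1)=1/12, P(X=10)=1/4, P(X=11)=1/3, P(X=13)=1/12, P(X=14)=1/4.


E[X] = sum(x * P(x))
= -1*1/12 + 10*1/4 + 11*1/3 + 13*1/12 + 14*1/4
= 32/3

32/3


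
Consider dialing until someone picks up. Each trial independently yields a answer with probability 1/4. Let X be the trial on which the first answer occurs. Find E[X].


For geometric (trials until first success), E[X] = 1/p = 1/(1/4) = 4

4


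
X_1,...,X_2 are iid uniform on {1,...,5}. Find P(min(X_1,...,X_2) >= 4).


P(min >= 4) = P(all X_i >= 4) = (P(X_1 >= 4))^2
= (2/5)^2 = 4/25

4/25


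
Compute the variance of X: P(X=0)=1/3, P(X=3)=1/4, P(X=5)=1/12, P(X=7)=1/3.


E[X] = 7/2, E[X^2] = 62/3
Var(X) = E[X^2] - (E[X])^2 = 62/3 - (7/2)^2 = 101/12

101/12


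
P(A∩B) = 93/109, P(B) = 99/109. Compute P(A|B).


P(A|B) = P(A∩B)/P(B) = (93/109)/(99/109) = 93/99 = 31/33

31/33


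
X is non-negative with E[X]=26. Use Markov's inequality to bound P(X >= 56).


Markov: P(X >= a) <= E[X]/a
P(X >= 56) <= 26/56 = 13/28

13/28


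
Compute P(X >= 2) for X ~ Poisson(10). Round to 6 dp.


P(X>=2) = 1 - P(X<=1) = 1 - (e^(-10)*10^0/0! + e^(-10)*10^1/1!)
≈ 1 - (0.0000453999 + 0.0004539993)
= 1 - 0.0004993992 = 0.9995006008
≈ 0.999501

0.999501


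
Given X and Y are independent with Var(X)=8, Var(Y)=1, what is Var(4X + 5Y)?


Independence => Cov(X,Y)=0
Var(4X + 5Y) = 4^2*Var(X) + 5^2*Var(Y)
= 16*8 + 25*1 = 153

153


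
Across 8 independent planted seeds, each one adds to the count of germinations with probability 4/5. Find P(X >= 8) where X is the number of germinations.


P(X>=8) = P(X=8)
= 65536/390625
= 65536/390625

65536/390625


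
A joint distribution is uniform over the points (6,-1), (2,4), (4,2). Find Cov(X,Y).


E[X]=4, E[Y]=5/3, E[XY]=10/3
Cov(X,Y) = E[XY] - E[X]E[Y] = 10/3 - 4*5/3 = -10/3

-10/3


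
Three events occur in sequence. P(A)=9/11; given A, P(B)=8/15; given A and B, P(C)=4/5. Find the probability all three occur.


P(A∩B∩C) = P(A) * P(B|A) * P(C|A∩B)
= 9/11 * 8/15 * 4/5
= 24/55 * 4/5 = 96/275

96/275


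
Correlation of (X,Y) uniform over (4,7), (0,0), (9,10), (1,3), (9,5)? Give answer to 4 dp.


Cov(X,Y) = 10.2000, Var(X) = 14.6400, Var(Y) = 11.6000
rho = Cov/(sqrt(VarX)*sqrt(VarY)) = 0.7827

0.7827


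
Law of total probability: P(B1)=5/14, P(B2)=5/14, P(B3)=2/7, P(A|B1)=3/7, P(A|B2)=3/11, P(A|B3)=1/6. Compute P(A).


P(A) = P(A|B1)P(B1) + P(A|B2)P(B2) + P(A|B3)P(B3)
= 3/7*5/14 + 3/11*5/14 + 1/6*2/7
= 15/98 + 15/154 + 1/21 = 482/1617

482/1617


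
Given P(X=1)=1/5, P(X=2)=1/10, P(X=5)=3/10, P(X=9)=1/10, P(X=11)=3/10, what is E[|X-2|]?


E[|X-2|] = sum(g(x)*P(x))
= 1*1/5 + 0*1/10 + 3*3/10 + 7*1/10 + 9*3/10
= 9/2

9/2


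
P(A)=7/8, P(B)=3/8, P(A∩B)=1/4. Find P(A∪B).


P(A∪B) = P(A) + P(B) - P(A∩B)
= 7/8 + 3/8 - 1/4 = 1

1


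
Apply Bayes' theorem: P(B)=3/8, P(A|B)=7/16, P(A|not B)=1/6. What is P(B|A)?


P(A) = P(A|B)P(B) + P(A|B')P(B') = 7/16*3/8 + 1/6*5/8 = 103/384
P(B|A) = P(A|B)P(B)/P(A) = (21/128)/(103/384) = 63/103

63/103


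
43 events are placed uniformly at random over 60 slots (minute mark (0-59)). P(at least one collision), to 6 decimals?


P(all different) = prod((60-i)/60 for i=0..42) = 0.000000
P(at least one match) = 1 - 0.000000 = 1.000000

1.000000


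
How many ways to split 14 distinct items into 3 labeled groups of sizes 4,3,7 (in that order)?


14! = 87178291200
Denominator: 4!=24 * 3!=6 * 7!=5040
Coefficient = 87178291200 / 725760 = 120120

120120


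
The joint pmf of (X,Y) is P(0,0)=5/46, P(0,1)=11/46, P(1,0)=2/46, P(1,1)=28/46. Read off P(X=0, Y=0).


Read from table: P(X=0, Y=0) = 5/46

5/46


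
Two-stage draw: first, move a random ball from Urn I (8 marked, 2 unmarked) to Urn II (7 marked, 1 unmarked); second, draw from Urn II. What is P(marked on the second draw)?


P(transfer marked) = 8/10 = 4/5; P(transfer unmarked) = 1/5
If marked transferred: Urn II has 8 marked of 9, so P(marked|marked moved) = 8/9
If unmarked transferred: Urn II has 7 marked of 9, so P(marked|unmarked moved) = 7/9
By total probability: P(marked) = 4/5*8/9 + 1/5*7/9 = 13/15

13/15


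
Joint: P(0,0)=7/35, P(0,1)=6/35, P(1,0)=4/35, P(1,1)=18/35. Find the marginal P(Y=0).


P(Y=0) = P(0,0)+P(1,0) = 7/35 + 4/35 = 11/35

11/35


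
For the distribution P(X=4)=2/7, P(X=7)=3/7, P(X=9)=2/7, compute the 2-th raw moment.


E[X^2] = sum(x^2 * P(x))
= 16*2/7 + 49*3/7 + 81*2/7
= 341/7

341/7


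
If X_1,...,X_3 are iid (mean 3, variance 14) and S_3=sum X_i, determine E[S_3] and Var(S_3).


E[S_n] = n*mu = 3*3 = 9
Var(S_n) = n*sigma^2 = 3*14 = 42

E[S_3]=9, Var(S_3)=42


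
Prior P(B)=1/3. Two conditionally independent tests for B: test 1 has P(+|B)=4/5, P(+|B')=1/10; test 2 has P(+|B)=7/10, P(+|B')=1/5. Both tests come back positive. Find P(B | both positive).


After test 1: P(+) = 4/5*1/3 + 1/10*2/3 = 1/3
P(B|+) = (4/15)/(1/3) = 4/5
After test 2 (use post1 as new prior): P(+) = 7/10*4/5 + 1/5*1/5 = 3/5
P(B|+,+) = (14/25)/(3/5) = 14/15

14/15


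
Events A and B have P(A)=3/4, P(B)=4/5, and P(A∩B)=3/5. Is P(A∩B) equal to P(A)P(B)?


P(A)*P(B) = 3/4*4/5 = 3/5
P(A∩B) = 3/5, which equals P(A)P(B), so independent

Yes, A and B are independent


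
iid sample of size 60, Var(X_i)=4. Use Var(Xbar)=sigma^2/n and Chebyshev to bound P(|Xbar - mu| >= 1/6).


Var(Xbar) = Var(X)/n = 4/60
Chebyshev: P(|Xbar-mu| >= 1/6) <= Var(Xbar)/(1/6)^2 = (1/15)/(1/36) = 12/5
Bound exceeds 1, so trivial bound: 1

1


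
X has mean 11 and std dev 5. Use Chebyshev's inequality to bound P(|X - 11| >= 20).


k = 20/5 = 4
Chebyshev: P(|X-mu| >= k*sigma) <= 1/k^2 = 1/4^2 = 1/16

1/16


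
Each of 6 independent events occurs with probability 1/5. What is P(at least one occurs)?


P(at least one) = 1 - P(none)
P(none) = (1 - 1/5)^6 = (4/5)^6 = 4096/15625
P(at least one) = 1 - 4096/15625 = 11529/15625

11529/15625


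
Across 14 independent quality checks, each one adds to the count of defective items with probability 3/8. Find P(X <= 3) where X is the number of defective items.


P(X<=3) = P(X=0) + P(X=1) + P(X=2) + P(X=3)
= 6103515625/4398046511104 + 25634765625/2199023255552 + 199951171875/4398046511104 + 119970703125/1099511627776
= 368603515625/2199023255552

368603515625/2199023255552


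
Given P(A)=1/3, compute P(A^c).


P(A') = 1 - P(A) = 1 - 1/3 = 2/3

2/3


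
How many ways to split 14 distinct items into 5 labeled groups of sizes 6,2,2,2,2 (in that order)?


14! = 87178291200
Denominator: 6!=720 * 2!=2 * 2!=2 * 2!=2 * 2!=2
Coefficient = 87178291200 / 11520 = 7567560

7567560


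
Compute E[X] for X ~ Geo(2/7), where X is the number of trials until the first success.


For geometric (trials until first success), E[X] = 1/p = 1/(2/7) = 7/2

7/2


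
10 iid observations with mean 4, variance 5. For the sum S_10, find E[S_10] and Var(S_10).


E[S_n] = n*mu = 10*4 = 40
Var(S_n) = n*sigma^2 = 10*5 = 50

E[S_10]=40, Var(S_10)=50


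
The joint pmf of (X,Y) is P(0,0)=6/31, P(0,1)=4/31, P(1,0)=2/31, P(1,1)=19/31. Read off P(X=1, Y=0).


Read from table: P(X=1, Y=0) = 2/31

2/31


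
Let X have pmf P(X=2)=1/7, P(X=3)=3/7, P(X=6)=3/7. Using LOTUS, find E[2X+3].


E[2X+3] = sum(g(x)*P(x))
= 7*1/7 + 9*3/7 + 15*3/7
= 79/7

79/7


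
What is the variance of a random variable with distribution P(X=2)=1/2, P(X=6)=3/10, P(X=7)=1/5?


E[X] = 21/5, E[X^2] = 113/5
Var(X) = E[X^2] - (E[X])^2 = 113/5 - (21/5)^2 = 124/25

124/25


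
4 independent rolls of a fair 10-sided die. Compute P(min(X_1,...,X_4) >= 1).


P(min >= 1) = P(all X_i >= 1) = (P(X_1 >= 1))^4
= (10/10)^4 = 1^4 = 1

1


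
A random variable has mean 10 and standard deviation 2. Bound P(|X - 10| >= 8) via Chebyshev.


k = 8/2 = 4
Chebyshev: P(|X-mu| >= k*sigma) <= 1/k^2 = 1/4^2 = 1/16

1/16


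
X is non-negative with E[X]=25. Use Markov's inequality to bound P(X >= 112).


Markov: P(X >= a) <= E[X]/a
P(X >= 112) <= 25/112

25/112


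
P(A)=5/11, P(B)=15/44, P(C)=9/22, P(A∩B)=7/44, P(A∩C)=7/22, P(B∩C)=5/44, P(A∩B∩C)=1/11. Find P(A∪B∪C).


P(A∪B∪C) = P(A)+P(B)+P(C) - P(AB)-P(AC)-P(BC) + P(ABC)
= 5/11+15/44+9/22 - 7/44-7/22-5/44 + 1/11
= 31/44

31/44


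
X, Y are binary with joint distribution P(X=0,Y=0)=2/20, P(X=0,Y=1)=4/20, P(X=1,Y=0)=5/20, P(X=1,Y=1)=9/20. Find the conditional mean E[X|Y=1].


P(Y=1) = 13/20
E[X|Y=1] = (0*4 + 1*9)/13 = 9/13

9/13


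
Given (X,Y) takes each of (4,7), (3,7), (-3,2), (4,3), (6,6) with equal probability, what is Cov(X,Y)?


E[X]=14/5, E[Y]=5, E[XY]=91/5
Cov(X,Y) = E[XY] - E[X]E[Y] = 91/5 - 14/5*5 = 21/5

21/5


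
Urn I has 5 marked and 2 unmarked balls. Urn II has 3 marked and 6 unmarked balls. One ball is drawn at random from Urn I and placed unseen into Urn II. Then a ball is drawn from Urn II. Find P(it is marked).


P(transfer marked) = 5/7; P(transfer unmarked) = 2/7
If marked transferred: Urn II has 4 marked of 10, so P(marked|marked moved) = 2/5
If unmarked transferred: Urn II has 3 marked of 10, so P(marked|unmarked moved) = 3/10
By total probability: P(marked) = 5/7*2/5 + 2/7*3/10 = 13/35

13/35


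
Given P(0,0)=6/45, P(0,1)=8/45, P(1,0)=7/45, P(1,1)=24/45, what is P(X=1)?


P(X=1) = P(1,0)+P(1,1) = 7/45 + 24/45 = 31/45

31/45


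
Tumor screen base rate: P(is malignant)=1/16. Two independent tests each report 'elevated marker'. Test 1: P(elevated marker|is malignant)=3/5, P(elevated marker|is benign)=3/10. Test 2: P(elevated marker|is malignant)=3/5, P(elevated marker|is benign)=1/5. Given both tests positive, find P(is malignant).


After test 1: P(+) = 3/5*1/16 + 3/10*15/16 = 51/160
P(B|+) = (3/80)/(51/160) = 2/17
After test 2 (use post1 as new prior): P(+) = 3/5*2/17 + 1/5*15/17 = 21/85
P(B|+,+) = (6/85)/(21/85) = 2/7

2/7


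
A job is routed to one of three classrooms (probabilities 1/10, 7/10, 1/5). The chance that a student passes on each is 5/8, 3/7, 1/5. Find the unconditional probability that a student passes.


P(A) = P(A|B1)P(B1) + P(A|B2)P(B2) + P(A|B3)P(B3)
= 5/8*1/10 + 3/7*7/10 + 1/5*1/5
= 1/16 + 3/10 + 1/25 = 161/400

161/400


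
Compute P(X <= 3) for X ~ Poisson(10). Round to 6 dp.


P(X<=3) = e^(-10)*10^0/0! + e^(-10)*10^1/1! + e^(-10)*10^2/2! + e^(-10)*10^3/3!
≈ 0.0000453999 + 0.0004539993 + 0.0022699965 + 0.0075666550
= 0.0103360507
≈ 0.010336

0.010336


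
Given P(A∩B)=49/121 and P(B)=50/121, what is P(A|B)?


P(A|B) = P(A∩B)/P(B) = (49/121)/(50/121) = 49/50

49/50


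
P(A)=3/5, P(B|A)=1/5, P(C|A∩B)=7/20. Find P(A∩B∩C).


P(A∩B∩C) = P(A) * P(B|A) * P(C|A∩B)
= 3/5 * 1/5 * 7/20
= 3/25 * 7/20 = 21/500

21/500


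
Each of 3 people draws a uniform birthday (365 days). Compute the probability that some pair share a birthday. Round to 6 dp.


P(all different) = prod((365-i)/365 for i=0..2) = 0.991796
P(at least one match) = 1 - 0.991796 = 0.008204

0.008204


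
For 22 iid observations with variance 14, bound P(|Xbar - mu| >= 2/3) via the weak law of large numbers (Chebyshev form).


Var(Xbar) = Var(X)/n = 14/22
Chebyshev: P(|Xbar-mu| >= 2/3) <= Var(Xbar)/(2/3)^2 = (7/11)/(4/9) = 63/44
Bound exceeds 1, so trivial bound: 1

1


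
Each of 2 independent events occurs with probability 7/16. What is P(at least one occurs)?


P(at least one) = 1 - P(none)
P(none) = (1 - 7/16)^2 = (9/16)^2 = 81/256
P(at least one) = 1 - 81/256 = 175/256

175/256


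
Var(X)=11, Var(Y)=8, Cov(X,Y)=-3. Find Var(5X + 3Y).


Var(5X + 3Y) = 5^2*Var(X) + 3^2*Var(Y) + 2*5*3*Cov(X,Y)
= 25*11 + 9*8 + 30*(-3)
= 275 + 72 - 90 = 257

257


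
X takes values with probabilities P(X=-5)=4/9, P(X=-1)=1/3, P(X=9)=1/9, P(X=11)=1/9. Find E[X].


E[X] = sum(x * P(x))
= -5*4/9 - 1*1/3 + 9*1/9 + 11*1/9
= -1/3

-1/3


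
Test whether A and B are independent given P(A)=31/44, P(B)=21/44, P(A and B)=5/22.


P(A)*P(B) = 31/44*21/44 = 651/1936
P(A∩B) = 5/22 != 651/1936, so not independent

No, A and B are not independent


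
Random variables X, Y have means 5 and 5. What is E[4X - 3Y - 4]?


E[4X - 3Y - 4] = 4*E[X] - 3*E[Y] - 4
= (4)*(5) + (-3)*(5) + (-4)
= 20 - 15 - 4 = 1

1


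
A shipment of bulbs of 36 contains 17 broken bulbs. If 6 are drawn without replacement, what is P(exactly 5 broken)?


P(X=5) = C(17,5)*C(19,1) / C(36,6)
= 6188*19 / 1947792
= 117572/1947792 = 247/4092

247/4092


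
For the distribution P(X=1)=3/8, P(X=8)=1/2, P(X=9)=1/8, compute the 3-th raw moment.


E[X^3] = sum(x^3 * P(x))
= 1*3/8 + 512*1/2 + 729*1/8
= 695/2

695/2


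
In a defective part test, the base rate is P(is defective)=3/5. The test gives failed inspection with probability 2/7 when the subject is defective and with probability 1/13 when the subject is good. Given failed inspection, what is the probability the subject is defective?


P(A) = P(A|B)P(B) + P(A|B')P(B') = 2/7*3/5 + 1/13*2/5 = 92/455
P(B|A) = P(A|B)P(B)/P(A) = (6/35)/(92/455) = 39/46

39/46


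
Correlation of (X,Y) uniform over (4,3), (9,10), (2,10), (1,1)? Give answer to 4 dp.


Cov(X,Y) = 6.7500, Var(X) = 9.5000, Var(Y) = 16.5000
rho = Cov/(sqrt(VarX)*sqrt(VarY)) = 0.5391

0.5391


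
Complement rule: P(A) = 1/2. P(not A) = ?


P(A') = 1 - P(A) = 1 - 1/2 = 1/2

1/2


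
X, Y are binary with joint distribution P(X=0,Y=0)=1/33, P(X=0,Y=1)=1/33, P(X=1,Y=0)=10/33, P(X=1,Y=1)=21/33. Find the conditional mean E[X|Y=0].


P(Y=0) = 11/33
E[X|Y=0] = (0*1 + 1*10)/11 = 10/11

10/11


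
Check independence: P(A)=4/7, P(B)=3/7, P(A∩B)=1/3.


P(A)*P(B) = 4/7*3/7 = 12/49
P(A∩B) = 1/3 != 12/49, so not independent

No, A and B are not independent


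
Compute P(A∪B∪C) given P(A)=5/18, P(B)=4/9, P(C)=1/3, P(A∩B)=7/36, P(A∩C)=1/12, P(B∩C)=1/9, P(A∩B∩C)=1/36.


P(A∪B∪C) = P(A)+P(B)+P(C) - P(AB)-P(AC)-P(BC) + P(ABC)
= 5/18+4/9+1/3 - 7/36-1/12-1/9 + 1/36
= 25/36

25/36


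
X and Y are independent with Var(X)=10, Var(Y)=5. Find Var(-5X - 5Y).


Independence => Cov(X,Y)=0
Var(-5X - 5Y) = (-5)^2*Var(X) + (-5)^2*Var(Y)
= 25*10 + 25*5 = 375

375


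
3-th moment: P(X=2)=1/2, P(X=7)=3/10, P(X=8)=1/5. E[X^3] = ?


E[X^3] = sum(x^3 * P(x))
= 8*1/2 + 343*3/10 + 512*1/5
= 2093/10

2093/10


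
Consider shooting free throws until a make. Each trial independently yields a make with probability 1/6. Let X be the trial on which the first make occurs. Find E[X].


For geometric (trials until first success), E[X] = 1/p = 1/(1/6) = 6

6


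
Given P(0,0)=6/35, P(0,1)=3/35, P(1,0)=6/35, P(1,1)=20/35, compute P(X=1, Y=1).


Read from table: P(X=1, Y=1) = 20/35 = 4/7

4/7


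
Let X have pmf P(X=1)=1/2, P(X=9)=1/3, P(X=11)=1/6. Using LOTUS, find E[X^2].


E[X^2] = sum(g(x)*P(x))
= 1*1/2 + 81*1/3 + 121*1/6
= 143/3

143/3


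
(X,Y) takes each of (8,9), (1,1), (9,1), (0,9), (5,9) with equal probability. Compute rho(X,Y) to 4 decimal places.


Cov(X,Y) = -1.2800, Var(X) = 13.0400, Var(Y) = 15.3600
rho = Cov/(sqrt(VarX)*sqrt(VarY)) = -0.0904

-0.0904


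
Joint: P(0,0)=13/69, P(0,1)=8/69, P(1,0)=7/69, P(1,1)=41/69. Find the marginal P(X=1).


P(X=1) = P(1,0)+P(1,1) = 7/69 + 41/69 = 48/69 = 16/23

16/23


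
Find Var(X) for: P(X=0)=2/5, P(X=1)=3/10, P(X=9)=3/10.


E[X] = 3, E[X^2] = 123/5
Var(X) = E[X^2] - (E[X])^2 = 123/5 - (3)^2 = 78/5

78/5


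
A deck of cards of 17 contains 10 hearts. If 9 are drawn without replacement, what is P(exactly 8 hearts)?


P(X=8) = C(10,8)*C(7,1) / C(17,9)
= 45*7 / 24310
= 315/24310 = 63/4862

63/4862


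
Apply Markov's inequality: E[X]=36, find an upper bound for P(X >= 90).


Markov: P(X >= a) <= E[X]/a
P(X >= 90) <= 36/90 = 2/5

2/5


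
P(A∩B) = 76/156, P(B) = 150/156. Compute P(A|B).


P(A|B) = P(A∩B)/P(B) = (76/156)/(150/156) = 76/150 = 38/75

38/75


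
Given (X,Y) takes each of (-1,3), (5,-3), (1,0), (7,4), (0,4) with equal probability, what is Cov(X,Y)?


E[X]=12/5, E[Y]=8/5, E[XY]=2
Cov(X,Y) = E[XY] - E[X]E[Y] = 2 - 12/5*8/5 = -46/25

-46/25


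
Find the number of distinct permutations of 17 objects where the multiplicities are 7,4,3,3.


17! = 355687428096000
Denominator: 7!=5040 * 4!=24 * 3!=6 * 3!=6
Coefficient = 355687428096000 / 4354560 = 81681600

81681600


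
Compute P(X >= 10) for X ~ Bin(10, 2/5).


P(X>=10) = P(X=10)
= 1024/9765625
= 1024/9765625

1024/9765625


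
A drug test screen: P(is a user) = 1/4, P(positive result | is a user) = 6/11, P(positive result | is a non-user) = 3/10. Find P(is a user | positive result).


P(A) = P(A|B)P(B) + P(A|B')P(B') = 6/11*1/4 + 3/10*3/4 = 159/440
P(B|A) = P(A|B)P(B)/P(A) = (3/22)/(159/440) = 20/53

20/53


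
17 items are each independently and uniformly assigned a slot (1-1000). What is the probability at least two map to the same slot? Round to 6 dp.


P(all different) = prod((1000-i)/1000 for i=0..16) = 0.872185
P(at least one match) = 1 - 0.872185 = 0.127815

0.127815


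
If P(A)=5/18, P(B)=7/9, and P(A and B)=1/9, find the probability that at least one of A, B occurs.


P(A∪B) = P(A) + P(B) - P(A∩B)
= 5/18 + 7/9 - 1/9 = 17/18

17/18


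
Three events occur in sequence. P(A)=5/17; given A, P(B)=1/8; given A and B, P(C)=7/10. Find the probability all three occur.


P(A∩B∩C) = P(A) * P(B|A) * P(C|A∩B)
= 5/17 * 1/8 * 7/10
= 5/136 * 7/10 = 7/272

7/272


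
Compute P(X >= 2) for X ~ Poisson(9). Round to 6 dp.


P(X>=2) = 1 - P(X<=1) = 1 - (e^(-9)*9^0/0! + e^(-9)*9^1/1!)
≈ 1 - (0.0001234098 + 0.0011106882)
= 1 - 0.0012340980 = 0.9987659020
≈ 0.998766

0.998766


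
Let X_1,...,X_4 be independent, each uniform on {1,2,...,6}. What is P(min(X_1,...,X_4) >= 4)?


P(min >= 4) = P(all X_i >= 4) = (P(X_1 >= 4))^4
= (3/6)^4 = (1/2)^4 = 1/16

1/16


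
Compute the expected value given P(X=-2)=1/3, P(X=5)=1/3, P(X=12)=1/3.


E[X] = sum(x * P(x))
= -2*1/3 + 5*1/3 + 12*1/3
= 5

5


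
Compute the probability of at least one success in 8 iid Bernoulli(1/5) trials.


P(at least one) = 1 - P(none)
P(none) = (1 - 1/5)^8 = (4/5)^8 = 65536/390625
P(at least one) = 1 - 65536/390625 = 325089/390625

325089/390625


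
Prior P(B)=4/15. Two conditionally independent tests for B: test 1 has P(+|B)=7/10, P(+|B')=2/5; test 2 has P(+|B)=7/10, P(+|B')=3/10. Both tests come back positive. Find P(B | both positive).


After test 1: P(+) = 7/10*4/15 + 2/5*11/15 = 12/25
P(B|+) = (14/75)/(12/25) = 7/18
After test 2 (use post1 as new prior): P(+) = 7/10*7/18 + 3/10*11/18 = 41/90
P(B|+,+) = (49/180)/(41/90) = 49/82

49/82


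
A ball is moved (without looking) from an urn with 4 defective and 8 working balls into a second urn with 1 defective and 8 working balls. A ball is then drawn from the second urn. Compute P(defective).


P(transfer defective) = 4/12 = 1/3; P(transfer working) = 2/3
If defective transferred: Urn II has 2 defective of 10, so P(defective|defective moved) = 1/5
If working transferred: Urn II has 1 defective of 10, so P(defective|working moved) = 1/10
By total probability: P(defective) = 1/3*1/5 + 2/3*1/10 = 2/15

2/15


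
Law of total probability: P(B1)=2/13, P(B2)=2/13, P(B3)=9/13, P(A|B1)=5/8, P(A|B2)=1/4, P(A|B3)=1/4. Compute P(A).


P(A) = P(A|B1)P(B1) + P(A|B2)P(B2) + P(A|B3)P(B3)
= 5/8*2/13 + 1/4*2/13 + 1/4*9/13
= 5/52 + 1/26 + 9/52 = 4/13

4/13


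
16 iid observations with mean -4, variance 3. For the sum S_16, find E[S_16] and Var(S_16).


E[S_n] = n*mu = 16*-4 = -64
Var(S_n) = n*sigma^2 = 16*3 = 48

E[S_16]=-64, Var(S_16)=48


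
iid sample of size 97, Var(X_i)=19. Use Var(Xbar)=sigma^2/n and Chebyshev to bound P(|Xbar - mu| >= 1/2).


Var(Xbar) = Var(X)/n = 19/97
Chebyshev: P(|Xbar-mu| >= 1/2) <= Var(Xbar)/(1/2)^2 = (19/97)/(1/4) = 76/97

76/97


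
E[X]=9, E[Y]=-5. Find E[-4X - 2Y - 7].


E[-4X - 2Y - 7] = -4*E[X] - 2*E[Y] - 7
= (-4)*(9) + (-2)*(-5) + (-7)
= -36 + 10 - 7 = -33

-33


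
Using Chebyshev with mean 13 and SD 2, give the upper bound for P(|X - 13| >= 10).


k = 10/2 = 5
Chebyshev: P(|X-mu| >= k*sigma) <= 1/k^2 = 1/5^2 = 1/25

1/25


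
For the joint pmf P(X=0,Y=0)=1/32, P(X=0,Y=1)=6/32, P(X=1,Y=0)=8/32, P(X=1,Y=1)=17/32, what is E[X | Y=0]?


P(Y=0) = 9/32
E[X|Y=0] = (0*1 + 1*8)/9 = 8/9

8/9


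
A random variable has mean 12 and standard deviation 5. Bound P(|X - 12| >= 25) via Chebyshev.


k = 25/5 = 5
Chebyshev: P(|X-mu| >= k*sigma) <= 1/k^2 = 1/5^2 = 1/25

1/25


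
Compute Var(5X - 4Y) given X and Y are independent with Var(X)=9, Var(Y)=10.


Independence => Cov(X,Y)=0
Var(5X - 4Y) = 5^2*Var(X) + (-4)^2*Var(Y)
= 25*9 + 16*10 = 385

385


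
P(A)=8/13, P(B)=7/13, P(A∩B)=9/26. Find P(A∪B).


P(A∪B) = P(A) + P(B) - P(A∩B)
= 8/13 + 7/13 - 9/26 = 21/26

21/26


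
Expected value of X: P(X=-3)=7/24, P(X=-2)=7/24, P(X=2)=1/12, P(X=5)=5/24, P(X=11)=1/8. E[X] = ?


E[X] = sum(x * P(x))
= -3*7/24 - 2*7/24 + 2*1/12 + 5*5/24 + 11*1/8
= 9/8

9/8


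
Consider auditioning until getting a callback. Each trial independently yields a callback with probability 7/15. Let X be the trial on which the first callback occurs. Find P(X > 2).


P(X > 2) = P(first 2 trials all fail) = (1-p)^2 = (8/15)^2 = 64/225

64/225


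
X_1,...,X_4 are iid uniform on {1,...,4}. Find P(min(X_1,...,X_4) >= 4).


P(min >= 4) = P(all X_i >= 4) = (P(X_1 >= 4))^4
= (1/4)^4 = 1/256

1/256


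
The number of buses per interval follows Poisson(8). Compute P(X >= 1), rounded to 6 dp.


P(X>=1) = 1 - P(X<=0) = 1 - (e^(-8)*8^0/0!)
≈ 1 - 0.0003354626 = 0.9996645374
≈ 0.999665

0.999665


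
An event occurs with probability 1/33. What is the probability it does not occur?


P(A') = 1 - P(A) = 1 - 1/33 = 32/33

32/33


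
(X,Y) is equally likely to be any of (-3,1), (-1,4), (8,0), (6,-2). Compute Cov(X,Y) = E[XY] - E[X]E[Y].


E[X]=5/2, E[Y]=3/4, E[XY]=-19/4
Cov(X,Y) = E[XY] - E[X]E[Y] = -19/4 - 5/2*3/4 = -53/8

-53/8


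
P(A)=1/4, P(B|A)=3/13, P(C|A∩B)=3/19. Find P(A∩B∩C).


P(A∩B∩C) = P(A) * P(B|A) * P(C|A∩B)
= 1/4 * 3/13 * 3/19
= 3/52 * 3/19 = 9/988

9/988


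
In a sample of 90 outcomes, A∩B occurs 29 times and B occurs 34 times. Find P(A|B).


P(A|B) = P(A∩B)/P(B) = (29/90)/(34/90) = 29/34

29/34


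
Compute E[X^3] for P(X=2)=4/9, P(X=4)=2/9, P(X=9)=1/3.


E[X^3] = sum(g(x)*P(x))
= 8*4/9 + 64*2/9 + 729*1/3
= 2347/9

2347/9


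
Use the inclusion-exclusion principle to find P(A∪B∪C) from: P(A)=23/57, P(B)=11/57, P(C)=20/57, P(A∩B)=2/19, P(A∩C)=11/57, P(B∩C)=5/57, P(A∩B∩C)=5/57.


P(A∪B∪C) = P(A)+P(B)+P(C) - P(AB)-P(AC)-P(BC) + P(ABC)
= 23/57+11/57+20/57 - 2/19-11/57-5/57 + 5/57
= 37/57

37/57


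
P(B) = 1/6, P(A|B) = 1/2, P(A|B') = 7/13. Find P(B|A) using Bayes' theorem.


P(A) = P(A|B)P(B) + P(A|B')P(B') = 1/2*1/6 + 7/13*5/6 = 83/156
P(B|A) = P(A|B)P(B)/P(A) = (1/12)/(83/156) = 13/83

13/83


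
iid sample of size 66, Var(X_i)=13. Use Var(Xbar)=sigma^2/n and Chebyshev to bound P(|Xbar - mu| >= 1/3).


Var(Xbar) = Var(X)/n = 13/66
Chebyshev: P(|Xbar-mu| >= 1/3) <= Var(Xbar)/(1/3)^2 = (13/66)/(1/9) = 39/22
Bound exceeds 1, so trivial bound: 1

1


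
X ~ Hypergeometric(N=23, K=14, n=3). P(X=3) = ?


P(X=3) = C(14,3)*C(9,0) / C(23,3)
= 364*1 / 1771
= 364/1771 = 52/253

52/253


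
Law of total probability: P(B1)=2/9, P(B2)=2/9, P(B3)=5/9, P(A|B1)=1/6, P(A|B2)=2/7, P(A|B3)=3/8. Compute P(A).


P(A) = P(A|B1)P(B1) + P(A|B2)P(B2) + P(A|B3)P(B3)
= 1/6*2/9 + 2/7*2/9 + 3/8*5/9
= 1/27 + 4/63 + 5/24 = 467/1512

467/1512


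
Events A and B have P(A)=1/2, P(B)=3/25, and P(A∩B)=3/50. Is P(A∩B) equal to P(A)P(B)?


P(A)*P(B) = 1/2*3/25 = 3/50
P(A∩B) = 3/50, which equals P(A)P(B), so independent

Yes, A and B are independent


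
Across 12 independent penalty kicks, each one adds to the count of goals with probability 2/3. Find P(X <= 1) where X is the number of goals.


P(X<=1) = P(X=0) + P(X=1)
= 1/531441 + 8/177147
= 25/531441

25/531441


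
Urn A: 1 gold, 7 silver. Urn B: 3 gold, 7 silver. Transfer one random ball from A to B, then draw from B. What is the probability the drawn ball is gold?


P(transfer gold) = 1/8; P(transfer silver) = 7/8
If gold transferred: Urn II has 4 gold of 11, so P(gold|gold moved) = 4/11
If silver transferred: Urn II has 3 gold of 11, so P(gold|silver moved) = 3/11
By total probability: P(gold) = 1/8*4/11 + 7/8*3/11 = 25/88

25/88


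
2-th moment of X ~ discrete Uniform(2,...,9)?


E[X^2] = (1/8) * sum(x^2 for x=2..9)
= 284/8 = 71/2

71/2


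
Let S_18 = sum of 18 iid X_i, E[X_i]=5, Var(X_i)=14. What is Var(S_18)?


By independence, Var(S_n) = n*Var(X_1) = 18*14 = 252

252


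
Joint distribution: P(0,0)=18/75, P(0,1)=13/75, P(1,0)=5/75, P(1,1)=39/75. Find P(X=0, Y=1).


Read from table: P(X=0, Y=1) = 13/75

13/75


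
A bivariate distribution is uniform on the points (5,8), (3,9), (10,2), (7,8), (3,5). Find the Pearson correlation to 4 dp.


Cov(X,Y) = -4.2400, Var(X) = 7.0400, Var(Y) = 6.6400
rho = Cov/(sqrt(VarX)*sqrt(VarY)) = -0.6201

-0.6201


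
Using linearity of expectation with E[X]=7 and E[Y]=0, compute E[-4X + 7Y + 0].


E[-4X + 7Y + 0] = -4*E[X] + 7*E[Y] + 0
= (-4)*(7) + (7)*(0) + (0)
= -28 + 0 + 0 = -28

-28


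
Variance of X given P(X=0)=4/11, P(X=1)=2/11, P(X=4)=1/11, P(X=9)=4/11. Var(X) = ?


E[X] = 42/11, E[X^2] = 342/11
Var(X) = E[X^2] - (E[X])^2 = 342/11 - (42/11)^2 = 1998/121

1998/121


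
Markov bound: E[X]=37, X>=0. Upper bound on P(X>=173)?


Markov: P(X >= a) <= E[X]/a
P(X >= 173) <= 37/173

37/173


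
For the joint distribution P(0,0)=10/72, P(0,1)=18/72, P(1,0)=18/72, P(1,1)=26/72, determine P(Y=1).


P(Y=1) = P(0,1)+P(1,1) = 18/72 + 26/72 = 44/72 = 11/18

11/18


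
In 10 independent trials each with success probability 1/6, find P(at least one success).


P(at least one) = 1 - P(none)
P(none) = (1 - 1/6)^10 = (5/6)^10 = 9765625/60466176
P(at least one) = 1 - 9765625/60466176 = 50700551/60466176

50700551/60466176


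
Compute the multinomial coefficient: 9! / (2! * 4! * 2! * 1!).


9! = 362880
Denominator: 2!=2 * 4!=24 * 2!=2 * 1!=1
Coefficient = 362880 / 96 = 3780

3780


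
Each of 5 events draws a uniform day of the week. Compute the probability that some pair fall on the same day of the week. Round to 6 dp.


P(all different) = prod((7-i)/7 for i=0..4) = 0.149938
P(at least one match) = 1 - 0.149938 = 0.850062

0.850062


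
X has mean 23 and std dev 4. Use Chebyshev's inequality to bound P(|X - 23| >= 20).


k = 20/4 = 5
Chebyshev: P(|X-mu| >= k*sigma) <= 1/k^2 = 1/5^2 = 1/25

1/25


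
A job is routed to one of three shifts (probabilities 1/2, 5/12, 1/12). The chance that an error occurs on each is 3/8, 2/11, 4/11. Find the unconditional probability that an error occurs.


P(A) = P(A|B1)P(B1) + P(A|B2)P(B2) + P(A|B3)P(B3)
= 3/8*1/2 + 2/11*5/12 + 4/11*1/12
= 3/16 + 5/66 + 1/33 = 155/528

155/528


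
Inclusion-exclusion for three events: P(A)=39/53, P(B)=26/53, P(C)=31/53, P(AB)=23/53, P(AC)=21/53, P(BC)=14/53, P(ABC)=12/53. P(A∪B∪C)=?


P(A∪B∪C) = P(A)+P(B)+P(C) - P(AB)-P(AC)-P(BC) + P(ABC)
= 39/53+26/53+31/53 - 23/53-21/53-14/53 + 12/53
= 50/53

50/53


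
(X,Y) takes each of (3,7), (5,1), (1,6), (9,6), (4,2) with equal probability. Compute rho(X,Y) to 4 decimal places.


Cov(X,Y) = -0.5600, Var(X) = 7.0400, Var(Y) = 5.8400
rho = Cov/(sqrt(VarX)*sqrt(VarY)) = -0.0873

-0.0873


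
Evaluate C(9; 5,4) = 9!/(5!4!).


9! = 362880
Denominator: 5!=120 * 4!=24
Coefficient = 362880 / 2880 = 126

126


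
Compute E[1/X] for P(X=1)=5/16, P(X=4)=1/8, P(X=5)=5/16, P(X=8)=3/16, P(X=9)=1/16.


E[1/X] = sum(g(x)*P(x))
= 1*5/16 + 1/4*1/8 + 1/5*5/16 + 1/8*3/16 + 1/9*1/16
= 503/1152

503/1152


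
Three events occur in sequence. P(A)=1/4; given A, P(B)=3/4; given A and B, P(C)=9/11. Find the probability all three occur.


P(A∩B∩C) = P(A) * P(B|A) * P(C|A∩B)
= 1/4 * 3/4 * 9/11
= 3/16 * 9/11 = 27/176

27/176


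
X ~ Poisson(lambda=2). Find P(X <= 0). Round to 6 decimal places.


P(X<=0) = e^(-2)*2^0/0!
≈ 0.1353352832
≈ 0.135335

0.135335


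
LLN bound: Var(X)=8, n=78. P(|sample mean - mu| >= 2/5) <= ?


Var(Xbar) = Var(X)/n = 8/78
Chebyshev: P(|Xbar-mu| >= 2/5) <= Var(Xbar)/(2/5)^2 = (4/39)/(4/25) = 25/39

25/39


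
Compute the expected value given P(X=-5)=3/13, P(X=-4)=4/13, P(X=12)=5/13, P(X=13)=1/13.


E[X] = sum(x * P(x))
= -5*3/13 - 4*4/13 + 12*5/13 + 13*1/13
= 42/13

42/13


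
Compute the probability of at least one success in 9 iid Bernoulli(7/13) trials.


P(at least one) = 1 - P(none)
P(none) = (1 - 7/13)^9 = (6/13)^9 = 10077696/10604499373
P(at least one) = 1 - 10077696/10604499373 = 10594421677/10604499373

10594421677/10604499373


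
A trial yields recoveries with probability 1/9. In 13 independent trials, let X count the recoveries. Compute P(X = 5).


P(X=5) = C(13,5) * p^5 * (1-p)^8
= 1287 * 1/59049 * 16777216/43046721
= 2399141888/282429536481

2399141888/282429536481


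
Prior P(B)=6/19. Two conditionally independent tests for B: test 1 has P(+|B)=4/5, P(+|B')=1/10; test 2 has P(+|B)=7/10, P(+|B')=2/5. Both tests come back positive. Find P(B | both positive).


After test 1: P(+) = 4/5*6/19 + 1/10*13/19 = 61/190
P(B|+) = (24/95)/(61/190) = 48/61
After test 2 (use post1 as new prior): P(+) = 7/10*48/61 + 2/5*13/61 = 194/305
P(B|+,+) = (168/305)/(194/305) = 84/97

84/97


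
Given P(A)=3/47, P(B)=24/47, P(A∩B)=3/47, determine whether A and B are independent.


P(A)*P(B) = 3/47*24/47 = 72/2209
P(A∩B) = 3/47 != 72/2209, so not independent

No, A and B are not independent


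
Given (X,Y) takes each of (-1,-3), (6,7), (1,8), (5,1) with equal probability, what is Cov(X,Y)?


E[X]=11/4, E[Y]=13/4, E[XY]=29/2
Cov(X,Y) = E[XY] - E[X]E[Y] = 29/2 - 11/4*13/4 = 89/16

89/16


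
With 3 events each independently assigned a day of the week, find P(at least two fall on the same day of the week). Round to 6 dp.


P(all different) = prod((7-i)/7 for i=0..2) = 0.612245
P(at least one match) = 1 - 0.612245 = 0.387755

0.387755


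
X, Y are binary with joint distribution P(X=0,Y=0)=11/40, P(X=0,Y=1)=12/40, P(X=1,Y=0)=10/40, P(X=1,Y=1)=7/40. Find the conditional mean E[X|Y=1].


P(Y=1) = 19/40
E[X|Y=1] = (0*12 + 1*7)/19 = 7/19

7/19


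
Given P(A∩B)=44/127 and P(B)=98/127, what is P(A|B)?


P(A|B) = P(A∩B)/P(B) = (44/127)/(98/127) = 44/98 = 22/49

22/49


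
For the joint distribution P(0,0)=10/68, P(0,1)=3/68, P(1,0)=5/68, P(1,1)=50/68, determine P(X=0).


P(X=0) = P(0,0)+P(0,1) = 10/68 + 3/68 = 13/68

13/68


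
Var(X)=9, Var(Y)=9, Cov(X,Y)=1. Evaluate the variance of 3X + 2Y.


Var(3X + 2Y) = 3^2*Var(X) + 2^2*Var(Y) + 2*3*2*Cov(X,Y)
= 9*9 + 4*9 + 12*1
= 81 + 36 + 12 = 129

129


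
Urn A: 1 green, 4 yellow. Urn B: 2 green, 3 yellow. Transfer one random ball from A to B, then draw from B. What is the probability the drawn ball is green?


P(transfer green) = 1/5; P(transfer yellow) = 4/5
If green transferred: Urn II has 3 green of 6, so P(green|green moved) = 1/2
If yellow transferred: Urn II has 2 green of 6, so P(green|yellow moved) = 1/3
By total probability: P(green) = 1/5*1/2 + 4/5*1/3 = 11/30

11/30


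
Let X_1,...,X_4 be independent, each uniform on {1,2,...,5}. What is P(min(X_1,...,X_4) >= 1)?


P(min >= 1) = P(all X_i >= 1) = (P(X_1 >= 1))^4
= (5/5)^4 = 1^4 = 1

1


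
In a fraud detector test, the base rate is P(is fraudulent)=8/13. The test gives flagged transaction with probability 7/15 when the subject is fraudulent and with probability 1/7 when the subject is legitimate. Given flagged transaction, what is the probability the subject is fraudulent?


P(A) = P(A|B)P(B) + P(A|B')P(B') = 7/15*8/13 + 1/7*5/13 = 467/1365
P(B|A) = P(A|B)P(B)/P(A) = (56/195)/(467/1365) = 392/467

392/467


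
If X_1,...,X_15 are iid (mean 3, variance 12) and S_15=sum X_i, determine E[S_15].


E[S_n] = n*E[X_1] = 15*3 = 45

45


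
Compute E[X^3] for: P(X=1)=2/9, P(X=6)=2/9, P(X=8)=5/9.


E[X^3] = sum(x^3 * P(x))
= 1*2/9 + 216*2/9 + 512*5/9
= 998/3

998/3


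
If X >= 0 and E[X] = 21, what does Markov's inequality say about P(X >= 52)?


Markov: P(X >= a) <= E[X]/a
P(X >= 52) <= 21/52

21/52


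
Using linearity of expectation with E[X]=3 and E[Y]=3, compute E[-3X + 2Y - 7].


E[-3X + 2Y - 7] = -3*E[X] + 2*E[Y] - 7
= (-3)*(3) + (2)*(3) + (-7)
= -9 + 6 - 7 = -10

-10


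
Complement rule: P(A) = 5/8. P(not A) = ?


P(A') = 1 - P(A) = 1 - 5/8 = 3/8

3/8


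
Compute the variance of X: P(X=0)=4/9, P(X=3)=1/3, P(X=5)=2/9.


E[X] = 19/9, E[X^2] = 77/9
Var(X) = E[X^2] - (E[X])^2 = 77/9 - (19/9)^2 = 332/81

332/81


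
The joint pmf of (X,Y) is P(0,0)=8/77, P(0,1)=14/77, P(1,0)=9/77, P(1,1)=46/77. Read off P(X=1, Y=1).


Read from table: P(X=1, Y=1) = 46/77

46/77


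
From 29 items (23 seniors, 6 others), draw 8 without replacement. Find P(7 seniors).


P(X=7) = C(23,7)*C(6,1) / C(29,8)
= 245157*6 / 4292145
= 1470942/4292145 = 646/1885

646/1885


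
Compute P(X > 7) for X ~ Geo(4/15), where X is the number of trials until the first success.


P(X > 7) = P(first 7 trials all fail) = (1-p)^7 = (11/15)^7 = 19487171/170859375

19487171/170859375


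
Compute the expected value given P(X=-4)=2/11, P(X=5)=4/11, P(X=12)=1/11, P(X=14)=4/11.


E[X] = sum(x * P(x))
= -4*2/11 + 5*4/11 + 12*1/11 + 14*4/11
= 80/11

80/11


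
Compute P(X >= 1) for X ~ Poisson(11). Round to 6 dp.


P(X>=1) = 1 - P(X<=0) = 1 - (e^(-11)*11^0/0!)
≈ 1 - 0.0000167017 = 0.9999832983
≈ 0.999983

0.999983


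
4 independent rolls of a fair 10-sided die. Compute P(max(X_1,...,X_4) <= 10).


P(max <= 10) = P(all X_i <= 10) = (P(X_1 <= 10))^4
= (10/10)^4 = 1^4 = 1

1


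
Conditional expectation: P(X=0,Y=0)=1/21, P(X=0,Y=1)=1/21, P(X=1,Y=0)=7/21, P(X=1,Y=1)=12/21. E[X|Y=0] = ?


P(Y=0) = 8/21
E[X|Y=0] = (0*1 + 1*7)/8 = 7/8

7/8


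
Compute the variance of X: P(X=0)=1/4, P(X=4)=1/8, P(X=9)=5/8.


E[X] = 49/8, E[X^2] = 421/8
Var(X) = E[X^2] - (E[X])^2 = 421/8 - (49/8)^2 = 967/64

967/64


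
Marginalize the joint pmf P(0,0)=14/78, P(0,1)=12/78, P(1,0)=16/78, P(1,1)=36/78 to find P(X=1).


P(X=1) = P(1,0)+P(1,1) = 16/78 + 36/78 = 52/78 = 2/3

2/3


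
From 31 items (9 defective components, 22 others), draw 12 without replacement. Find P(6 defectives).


P(X=6) = C(9,6)*C(22,6) / C(31,12)
= 84*74613 / 141120525
= 6267492/141120525 = 298452/6720025

298452/6720025


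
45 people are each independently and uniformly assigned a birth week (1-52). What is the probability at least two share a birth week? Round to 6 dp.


P(all different) = prod((52-i)/52 for i=0..44) = 0.000000
P(at least one match) = 1 - 0.000000 = 1.000000

1.000000


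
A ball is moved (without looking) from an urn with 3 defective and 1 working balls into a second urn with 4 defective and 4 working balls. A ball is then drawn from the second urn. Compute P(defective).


P(transfer defective) = 3/4; P(transfer working) = 1/4
If defective transferred: Urn II has 5 defective of 9, so P(defective|defective moved) = 5/9
If working transferred: Urn II has 4 defective of 9, so P(defective|working moved) = 4/9
By total probability: P(defective) = 3/4*5/9 + 1/4*4/9 = 19/36

19/36


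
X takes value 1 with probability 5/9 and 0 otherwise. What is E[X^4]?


For Bernoulli: X in {0,1}
E[X^4] = 0^4*(1-5/9) + 1^4*5/9 = 5/9

5/9


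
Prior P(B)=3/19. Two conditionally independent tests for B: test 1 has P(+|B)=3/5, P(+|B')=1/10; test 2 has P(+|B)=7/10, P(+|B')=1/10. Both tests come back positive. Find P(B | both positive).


After test 1: P(+) = 3/5*3/19 + 1/10*16/19 = 17/95
P(B|+) = (9/95)/(17/95) = 9/17
After test 2 (use post1 as new prior): P(+) = 7/10*9/17 + 1/10*8/17 = 71/170
P(B|+,+) = (63/170)/(71/170) = 63/71

63/71


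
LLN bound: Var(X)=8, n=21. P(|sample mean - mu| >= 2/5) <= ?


Var(Xbar) = Var(X)/n = 8/21
Chebyshev: P(|Xbar-mu| >= 2/5) <= Var(Xbar)/(2/5)^2 = (8/21)/(4/25) = 50/21
Bound exceeds 1, so trivial bound: 1

1


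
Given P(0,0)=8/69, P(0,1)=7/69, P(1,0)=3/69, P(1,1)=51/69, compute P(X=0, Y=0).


Read from table: P(X=0, Y=0) = 8/69

8/69


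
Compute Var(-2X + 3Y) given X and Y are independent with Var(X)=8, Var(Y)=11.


Independence => Cov(X,Y)=0
Var(-2X + 3Y) = (-2)^2*Var(X) + 3^2*Var(Y)
= 4*8 + 9*11 = 131

131


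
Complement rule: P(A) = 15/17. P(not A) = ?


P(A') = 1 - P(A) = 1 - 15/17 = 2/17

2/17


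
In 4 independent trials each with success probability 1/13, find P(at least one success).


P(at least one) = 1 - P(none)
P(none) = (1 - 1/13)^4 = (12/13)^4 = 20736/28561
P(at least one) = 1 - 20736/28561 = 7825/28561

7825/28561


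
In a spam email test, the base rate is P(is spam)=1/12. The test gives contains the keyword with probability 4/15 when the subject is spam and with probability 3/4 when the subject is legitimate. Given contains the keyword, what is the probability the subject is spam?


P(A) = P(A|B)P(B) + P(A|B')P(B') = 4/15*1/12 + 3/4*11/12 = 511/720
P(B|A) = P(A|B)P(B)/P(A) = (1/45)/(511/720) = 16/511

16/511


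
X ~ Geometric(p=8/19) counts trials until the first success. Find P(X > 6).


P(X > 6) = P(first 6 trials all fail) = (1-p)^6 = (11/19)^6 = 1771561/47045881

1771561/47045881


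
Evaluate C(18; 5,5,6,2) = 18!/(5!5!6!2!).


18! = 6402373705728000
Denominator: 5!=120 * 5!=120 * 6!=720 * 2!=2
Coefficient = 6402373705728000 / 20736000 = 308756448

308756448


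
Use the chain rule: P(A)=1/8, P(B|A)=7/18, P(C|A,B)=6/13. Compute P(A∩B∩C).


P(A∩B∩C) = P(A) * P(B|A) * P(C|A∩B)
= 1/8 * 7/18 * 6/13
= 7/144 * 6/13 = 7/312

7/312


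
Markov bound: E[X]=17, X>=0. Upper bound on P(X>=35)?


Markov: P(X >= a) <= E[X]/a
P(X >= 35) <= 17/35

17/35


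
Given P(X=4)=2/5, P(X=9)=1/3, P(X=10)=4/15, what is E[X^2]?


E[X^2] = sum(g(x)*P(x))
= 16*2/5 + 81*1/3 + 100*4/15
= 901/15

901/15


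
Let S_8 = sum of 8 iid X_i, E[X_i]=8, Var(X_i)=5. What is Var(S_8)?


By independence, Var(S_n) = n*Var(X_1) = 8*5 = 40

40


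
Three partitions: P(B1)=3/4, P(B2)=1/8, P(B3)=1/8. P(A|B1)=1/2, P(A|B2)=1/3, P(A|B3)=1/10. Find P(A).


P(A) = P(A|B1)P(B1) + P(A|B2)P(B2) + P(A|B3)P(B3)
= 1/2*3/4 + 1/3*1/8 + 1/10*1/8
= 3/8 + 1/24 + 1/80 = 103/240

103/240


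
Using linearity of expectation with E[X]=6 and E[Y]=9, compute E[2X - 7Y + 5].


E[2X - 7Y + 5] = 2*E[X] - 7*E[Y] + 5
= (2)*(6) + (-7)*(9) + (5)
= 12 - 63 + 5 = -46

-46


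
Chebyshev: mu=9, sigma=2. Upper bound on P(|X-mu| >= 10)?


k = 10/2 = 5
Chebyshev: P(|X-mu| >= k*sigma) <= 1/k^2 = 1/5^2 = 1/25

1/25
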